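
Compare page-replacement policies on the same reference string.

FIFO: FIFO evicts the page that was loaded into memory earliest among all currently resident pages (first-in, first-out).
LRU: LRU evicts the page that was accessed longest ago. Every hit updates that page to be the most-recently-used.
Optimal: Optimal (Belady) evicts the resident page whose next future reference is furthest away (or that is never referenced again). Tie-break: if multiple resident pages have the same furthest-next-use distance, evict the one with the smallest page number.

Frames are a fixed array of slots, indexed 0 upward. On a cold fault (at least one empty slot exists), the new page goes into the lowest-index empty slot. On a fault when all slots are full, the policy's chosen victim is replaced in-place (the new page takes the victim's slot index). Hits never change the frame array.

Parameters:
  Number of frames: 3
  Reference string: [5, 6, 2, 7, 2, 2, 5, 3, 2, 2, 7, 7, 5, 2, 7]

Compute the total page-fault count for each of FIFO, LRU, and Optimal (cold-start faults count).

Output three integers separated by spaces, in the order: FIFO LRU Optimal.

--- FIFO ---
  step 0: ref 5 -> FAULT, frames=[5,-,-] (faults so far: 1)
  step 1: ref 6 -> FAULT, frames=[5,6,-] (faults so far: 2)
  step 2: ref 2 -> FAULT, frames=[5,6,2] (faults so far: 3)
  step 3: ref 7 -> FAULT, evict 5, frames=[7,6,2] (faults so far: 4)
  step 4: ref 2 -> HIT, frames=[7,6,2] (faults so far: 4)
  step 5: ref 2 -> HIT, frames=[7,6,2] (faults so far: 4)
  step 6: ref 5 -> FAULT, evict 6, frames=[7,5,2] (faults so far: 5)
  step 7: ref 3 -> FAULT, evict 2, frames=[7,5,3] (faults so far: 6)
  step 8: ref 2 -> FAULT, evict 7, frames=[2,5,3] (faults so far: 7)
  step 9: ref 2 -> HIT, frames=[2,5,3] (faults so far: 7)
  step 10: ref 7 -> FAULT, evict 5, frames=[2,7,3] (faults so far: 8)
  step 11: ref 7 -> HIT, frames=[2,7,3] (faults so far: 8)
  step 12: ref 5 -> FAULT, evict 3, frames=[2,7,5] (faults so far: 9)
  step 13: ref 2 -> HIT, frames=[2,7,5] (faults so far: 9)
  step 14: ref 7 -> HIT, frames=[2,7,5] (faults so far: 9)
  FIFO total faults: 9
--- LRU ---
  step 0: ref 5 -> FAULT, frames=[5,-,-] (faults so far: 1)
  step 1: ref 6 -> FAULT, frames=[5,6,-] (faults so far: 2)
  step 2: ref 2 -> FAULT, frames=[5,6,2] (faults so far: 3)
  step 3: ref 7 -> FAULT, evict 5, frames=[7,6,2] (faults so far: 4)
  step 4: ref 2 -> HIT, frames=[7,6,2] (faults so far: 4)
  step 5: ref 2 -> HIT, frames=[7,6,2] (faults so far: 4)
  step 6: ref 5 -> FAULT, evict 6, frames=[7,5,2] (faults so far: 5)
  step 7: ref 3 -> FAULT, evict 7, frames=[3,5,2] (faults so far: 6)
  step 8: ref 2 -> HIT, frames=[3,5,2] (faults so far: 6)
  step 9: ref 2 -> HIT, frames=[3,5,2] (faults so far: 6)
  step 10: ref 7 -> FAULT, evict 5, frames=[3,7,2] (faults so far: 7)
  step 11: ref 7 -> HIT, frames=[3,7,2] (faults so far: 7)
  step 12: ref 5 -> FAULT, evict 3, frames=[5,7,2] (faults so far: 8)
  step 13: ref 2 -> HIT, frames=[5,7,2] (faults so far: 8)
  step 14: ref 7 -> HIT, frames=[5,7,2] (faults so far: 8)
  LRU total faults: 8
--- Optimal ---
  step 0: ref 5 -> FAULT, frames=[5,-,-] (faults so far: 1)
  step 1: ref 6 -> FAULT, frames=[5,6,-] (faults so far: 2)
  step 2: ref 2 -> FAULT, frames=[5,6,2] (faults so far: 3)
  step 3: ref 7 -> FAULT, evict 6, frames=[5,7,2] (faults so far: 4)
  step 4: ref 2 -> HIT, frames=[5,7,2] (faults so far: 4)
  step 5: ref 2 -> HIT, frames=[5,7,2] (faults so far: 4)
  step 6: ref 5 -> HIT, frames=[5,7,2] (faults so far: 4)
  step 7: ref 3 -> FAULT, evict 5, frames=[3,7,2] (faults so far: 5)
  step 8: ref 2 -> HIT, frames=[3,7,2] (faults so far: 5)
  step 9: ref 2 -> HIT, frames=[3,7,2] (faults so far: 5)
  step 10: ref 7 -> HIT, frames=[3,7,2] (faults so far: 5)
  step 11: ref 7 -> HIT, frames=[3,7,2] (faults so far: 5)
  step 12: ref 5 -> FAULT, evict 3, frames=[5,7,2] (faults so far: 6)
  step 13: ref 2 -> HIT, frames=[5,7,2] (faults so far: 6)
  step 14: ref 7 -> HIT, frames=[5,7,2] (faults so far: 6)
  Optimal total faults: 6

Answer: 9 8 6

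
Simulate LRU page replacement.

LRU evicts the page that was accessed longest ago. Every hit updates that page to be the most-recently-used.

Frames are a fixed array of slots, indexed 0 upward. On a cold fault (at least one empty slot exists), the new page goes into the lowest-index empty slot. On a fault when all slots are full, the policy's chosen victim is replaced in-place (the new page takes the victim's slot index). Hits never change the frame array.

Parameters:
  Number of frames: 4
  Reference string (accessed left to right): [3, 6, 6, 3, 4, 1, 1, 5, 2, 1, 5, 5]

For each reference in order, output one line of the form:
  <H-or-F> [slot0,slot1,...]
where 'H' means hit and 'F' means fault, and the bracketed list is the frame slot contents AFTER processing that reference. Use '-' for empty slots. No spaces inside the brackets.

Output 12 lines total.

F [3,-,-,-]
F [3,6,-,-]
H [3,6,-,-]
H [3,6,-,-]
F [3,6,4,-]
F [3,6,4,1]
H [3,6,4,1]
F [3,5,4,1]
F [2,5,4,1]
H [2,5,4,1]
H [2,5,4,1]
H [2,5,4,1]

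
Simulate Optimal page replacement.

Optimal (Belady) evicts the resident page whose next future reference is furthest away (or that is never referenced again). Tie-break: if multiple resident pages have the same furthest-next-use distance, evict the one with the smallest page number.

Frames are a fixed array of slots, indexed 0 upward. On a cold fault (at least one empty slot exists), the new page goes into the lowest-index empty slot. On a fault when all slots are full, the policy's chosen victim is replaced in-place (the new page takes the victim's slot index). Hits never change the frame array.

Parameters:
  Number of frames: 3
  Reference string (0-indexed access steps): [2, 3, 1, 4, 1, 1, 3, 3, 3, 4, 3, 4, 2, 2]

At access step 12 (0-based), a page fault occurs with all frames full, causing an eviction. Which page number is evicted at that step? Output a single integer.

Answer: 1

Derivation:
Step 0: ref 2 -> FAULT, frames=[2,-,-]
Step 1: ref 3 -> FAULT, frames=[2,3,-]
Step 2: ref 1 -> FAULT, frames=[2,3,1]
Step 3: ref 4 -> FAULT, evict 2, frames=[4,3,1]
Step 4: ref 1 -> HIT, frames=[4,3,1]
Step 5: ref 1 -> HIT, frames=[4,3,1]
Step 6: ref 3 -> HIT, frames=[4,3,1]
Step 7: ref 3 -> HIT, frames=[4,3,1]
Step 8: ref 3 -> HIT, frames=[4,3,1]
Step 9: ref 4 -> HIT, frames=[4,3,1]
Step 10: ref 3 -> HIT, frames=[4,3,1]
Step 11: ref 4 -> HIT, frames=[4,3,1]
Step 12: ref 2 -> FAULT, evict 1, frames=[4,3,2]
At step 12: evicted page 1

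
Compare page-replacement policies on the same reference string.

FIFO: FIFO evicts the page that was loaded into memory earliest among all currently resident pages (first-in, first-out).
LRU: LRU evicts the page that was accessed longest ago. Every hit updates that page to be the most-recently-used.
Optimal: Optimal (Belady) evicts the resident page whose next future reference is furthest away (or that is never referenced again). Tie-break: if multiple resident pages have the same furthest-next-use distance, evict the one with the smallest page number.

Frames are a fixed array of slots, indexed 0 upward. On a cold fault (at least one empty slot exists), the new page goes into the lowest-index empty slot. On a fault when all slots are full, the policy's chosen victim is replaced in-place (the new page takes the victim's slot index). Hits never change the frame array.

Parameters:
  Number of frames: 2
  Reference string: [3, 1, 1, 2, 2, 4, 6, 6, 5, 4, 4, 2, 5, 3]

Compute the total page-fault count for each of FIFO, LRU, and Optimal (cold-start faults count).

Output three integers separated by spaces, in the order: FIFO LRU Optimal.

--- FIFO ---
  step 0: ref 3 -> FAULT, frames=[3,-] (faults so far: 1)
  step 1: ref 1 -> FAULT, frames=[3,1] (faults so far: 2)
  step 2: ref 1 -> HIT, frames=[3,1] (faults so far: 2)
  step 3: ref 2 -> FAULT, evict 3, frames=[2,1] (faults so far: 3)
  step 4: ref 2 -> HIT, frames=[2,1] (faults so far: 3)
  step 5: ref 4 -> FAULT, evict 1, frames=[2,4] (faults so far: 4)
  step 6: ref 6 -> FAULT, evict 2, frames=[6,4] (faults so far: 5)
  step 7: ref 6 -> HIT, frames=[6,4] (faults so far: 5)
  step 8: ref 5 -> FAULT, evict 4, frames=[6,5] (faults so far: 6)
  step 9: ref 4 -> FAULT, evict 6, frames=[4,5] (faults so far: 7)
  step 10: ref 4 -> HIT, frames=[4,5] (faults so far: 7)
  step 11: ref 2 -> FAULT, evict 5, frames=[4,2] (faults so far: 8)
  step 12: ref 5 -> FAULT, evict 4, frames=[5,2] (faults so far: 9)
  step 13: ref 3 -> FAULT, evict 2, frames=[5,3] (faults so far: 10)
  FIFO total faults: 10
--- LRU ---
  step 0: ref 3 -> FAULT, frames=[3,-] (faults so far: 1)
  step 1: ref 1 -> FAULT, frames=[3,1] (faults so far: 2)
  step 2: ref 1 -> HIT, frames=[3,1] (faults so far: 2)
  step 3: ref 2 -> FAULT, evict 3, frames=[2,1] (faults so far: 3)
  step 4: ref 2 -> HIT, frames=[2,1] (faults so far: 3)
  step 5: ref 4 -> FAULT, evict 1, frames=[2,4] (faults so far: 4)
  step 6: ref 6 -> FAULT, evict 2, frames=[6,4] (faults so far: 5)
  step 7: ref 6 -> HIT, frames=[6,4] (faults so far: 5)
  step 8: ref 5 -> FAULT, evict 4, frames=[6,5] (faults so far: 6)
  step 9: ref 4 -> FAULT, evict 6, frames=[4,5] (faults so far: 7)
  step 10: ref 4 -> HIT, frames=[4,5] (faults so far: 7)
  step 11: ref 2 -> FAULT, evict 5, frames=[4,2] (faults so far: 8)
  step 12: ref 5 -> FAULT, evict 4, frames=[5,2] (faults so far: 9)
  step 13: ref 3 -> FAULT, evict 2, frames=[5,3] (faults so far: 10)
  LRU total faults: 10
--- Optimal ---
  step 0: ref 3 -> FAULT, frames=[3,-] (faults so far: 1)
  step 1: ref 1 -> FAULT, frames=[3,1] (faults so far: 2)
  step 2: ref 1 -> HIT, frames=[3,1] (faults so far: 2)
  step 3: ref 2 -> FAULT, evict 1, frames=[3,2] (faults so far: 3)
  step 4: ref 2 -> HIT, frames=[3,2] (faults so far: 3)
  step 5: ref 4 -> FAULT, evict 3, frames=[4,2] (faults so far: 4)
  step 6: ref 6 -> FAULT, evict 2, frames=[4,6] (faults so far: 5)
  step 7: ref 6 -> HIT, frames=[4,6] (faults so far: 5)
  step 8: ref 5 -> FAULT, evict 6, frames=[4,5] (faults so far: 6)
  step 9: ref 4 -> HIT, frames=[4,5] (faults so far: 6)
  step 10: ref 4 -> HIT, frames=[4,5] (faults so far: 6)
  step 11: ref 2 -> FAULT, evict 4, frames=[2,5] (faults so far: 7)
  step 12: ref 5 -> HIT, frames=[2,5] (faults so far: 7)
  step 13: ref 3 -> FAULT, evict 2, frames=[3,5] (faults so far: 8)
  Optimal total faults: 8

Answer: 10 10 8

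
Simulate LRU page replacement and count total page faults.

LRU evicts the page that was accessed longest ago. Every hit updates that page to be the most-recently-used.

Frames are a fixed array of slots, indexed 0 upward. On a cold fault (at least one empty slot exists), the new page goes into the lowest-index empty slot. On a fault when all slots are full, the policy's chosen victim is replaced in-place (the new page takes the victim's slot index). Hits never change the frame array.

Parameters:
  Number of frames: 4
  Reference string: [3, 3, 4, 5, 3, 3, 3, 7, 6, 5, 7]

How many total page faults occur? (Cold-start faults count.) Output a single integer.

Answer: 5

Derivation:
Step 0: ref 3 → FAULT, frames=[3,-,-,-]
Step 1: ref 3 → HIT, frames=[3,-,-,-]
Step 2: ref 4 → FAULT, frames=[3,4,-,-]
Step 3: ref 5 → FAULT, frames=[3,4,5,-]
Step 4: ref 3 → HIT, frames=[3,4,5,-]
Step 5: ref 3 → HIT, frames=[3,4,5,-]
Step 6: ref 3 → HIT, frames=[3,4,5,-]
Step 7: ref 7 → FAULT, frames=[3,4,5,7]
Step 8: ref 6 → FAULT (evict 4), frames=[3,6,5,7]
Step 9: ref 5 → HIT, frames=[3,6,5,7]
Step 10: ref 7 → HIT, frames=[3,6,5,7]
Total faults: 5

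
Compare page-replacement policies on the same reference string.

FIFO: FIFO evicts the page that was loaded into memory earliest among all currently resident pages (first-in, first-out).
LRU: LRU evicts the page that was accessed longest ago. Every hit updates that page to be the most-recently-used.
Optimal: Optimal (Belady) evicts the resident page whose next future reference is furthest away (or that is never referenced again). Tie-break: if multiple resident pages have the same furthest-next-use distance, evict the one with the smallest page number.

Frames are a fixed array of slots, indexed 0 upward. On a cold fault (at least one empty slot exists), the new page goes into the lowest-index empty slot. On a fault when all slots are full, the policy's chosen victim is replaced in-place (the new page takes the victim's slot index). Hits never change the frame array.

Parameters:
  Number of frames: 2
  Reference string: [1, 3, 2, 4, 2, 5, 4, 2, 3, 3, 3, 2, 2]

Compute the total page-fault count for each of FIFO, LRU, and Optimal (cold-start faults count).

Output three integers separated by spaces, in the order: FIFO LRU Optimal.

--- FIFO ---
  step 0: ref 1 -> FAULT, frames=[1,-] (faults so far: 1)
  step 1: ref 3 -> FAULT, frames=[1,3] (faults so far: 2)
  step 2: ref 2 -> FAULT, evict 1, frames=[2,3] (faults so far: 3)
  step 3: ref 4 -> FAULT, evict 3, frames=[2,4] (faults so far: 4)
  step 4: ref 2 -> HIT, frames=[2,4] (faults so far: 4)
  step 5: ref 5 -> FAULT, evict 2, frames=[5,4] (faults so far: 5)
  step 6: ref 4 -> HIT, frames=[5,4] (faults so far: 5)
  step 7: ref 2 -> FAULT, evict 4, frames=[5,2] (faults so far: 6)
  step 8: ref 3 -> FAULT, evict 5, frames=[3,2] (faults so far: 7)
  step 9: ref 3 -> HIT, frames=[3,2] (faults so far: 7)
  step 10: ref 3 -> HIT, frames=[3,2] (faults so far: 7)
  step 11: ref 2 -> HIT, frames=[3,2] (faults so far: 7)
  step 12: ref 2 -> HIT, frames=[3,2] (faults so far: 7)
  FIFO total faults: 7
--- LRU ---
  step 0: ref 1 -> FAULT, frames=[1,-] (faults so far: 1)
  step 1: ref 3 -> FAULT, frames=[1,3] (faults so far: 2)
  step 2: ref 2 -> FAULT, evict 1, frames=[2,3] (faults so far: 3)
  step 3: ref 4 -> FAULT, evict 3, frames=[2,4] (faults so far: 4)
  step 4: ref 2 -> HIT, frames=[2,4] (faults so far: 4)
  step 5: ref 5 -> FAULT, evict 4, frames=[2,5] (faults so far: 5)
  step 6: ref 4 -> FAULT, evict 2, frames=[4,5] (faults so far: 6)
  step 7: ref 2 -> FAULT, evict 5, frames=[4,2] (faults so far: 7)
  step 8: ref 3 -> FAULT, evict 4, frames=[3,2] (faults so far: 8)
  step 9: ref 3 -> HIT, frames=[3,2] (faults so far: 8)
  step 10: ref 3 -> HIT, frames=[3,2] (faults so far: 8)
  step 11: ref 2 -> HIT, frames=[3,2] (faults so far: 8)
  step 12: ref 2 -> HIT, frames=[3,2] (faults so far: 8)
  LRU total faults: 8
--- Optimal ---
  step 0: ref 1 -> FAULT, frames=[1,-] (faults so far: 1)
  step 1: ref 3 -> FAULT, frames=[1,3] (faults so far: 2)
  step 2: ref 2 -> FAULT, evict 1, frames=[2,3] (faults so far: 3)
  step 3: ref 4 -> FAULT, evict 3, frames=[2,4] (faults so far: 4)
  step 4: ref 2 -> HIT, frames=[2,4] (faults so far: 4)
  step 5: ref 5 -> FAULT, evict 2, frames=[5,4] (faults so far: 5)
  step 6: ref 4 -> HIT, frames=[5,4] (faults so far: 5)
  step 7: ref 2 -> FAULT, evict 4, frames=[5,2] (faults so far: 6)
  step 8: ref 3 -> FAULT, evict 5, frames=[3,2] (faults so far: 7)
  step 9: ref 3 -> HIT, frames=[3,2] (faults so far: 7)
  step 10: ref 3 -> HIT, frames=[3,2] (faults so far: 7)
  step 11: ref 2 -> HIT, frames=[3,2] (faults so far: 7)
  step 12: ref 2 -> HIT, frames=[3,2] (faults so far: 7)
  Optimal total faults: 7

Answer: 7 8 7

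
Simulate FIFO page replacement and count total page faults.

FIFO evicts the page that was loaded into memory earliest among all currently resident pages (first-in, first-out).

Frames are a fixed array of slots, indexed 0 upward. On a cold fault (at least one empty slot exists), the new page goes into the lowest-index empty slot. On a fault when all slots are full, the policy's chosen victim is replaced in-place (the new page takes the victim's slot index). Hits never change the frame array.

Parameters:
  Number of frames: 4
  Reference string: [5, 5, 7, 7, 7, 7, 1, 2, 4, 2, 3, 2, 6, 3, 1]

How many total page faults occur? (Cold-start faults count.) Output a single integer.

Step 0: ref 5 → FAULT, frames=[5,-,-,-]
Step 1: ref 5 → HIT, frames=[5,-,-,-]
Step 2: ref 7 → FAULT, frames=[5,7,-,-]
Step 3: ref 7 → HIT, frames=[5,7,-,-]
Step 4: ref 7 → HIT, frames=[5,7,-,-]
Step 5: ref 7 → HIT, frames=[5,7,-,-]
Step 6: ref 1 → FAULT, frames=[5,7,1,-]
Step 7: ref 2 → FAULT, frames=[5,7,1,2]
Step 8: ref 4 → FAULT (evict 5), frames=[4,7,1,2]
Step 9: ref 2 → HIT, frames=[4,7,1,2]
Step 10: ref 3 → FAULT (evict 7), frames=[4,3,1,2]
Step 11: ref 2 → HIT, frames=[4,3,1,2]
Step 12: ref 6 → FAULT (evict 1), frames=[4,3,6,2]
Step 13: ref 3 → HIT, frames=[4,3,6,2]
Step 14: ref 1 → FAULT (evict 2), frames=[4,3,6,1]
Total faults: 8

Answer: 8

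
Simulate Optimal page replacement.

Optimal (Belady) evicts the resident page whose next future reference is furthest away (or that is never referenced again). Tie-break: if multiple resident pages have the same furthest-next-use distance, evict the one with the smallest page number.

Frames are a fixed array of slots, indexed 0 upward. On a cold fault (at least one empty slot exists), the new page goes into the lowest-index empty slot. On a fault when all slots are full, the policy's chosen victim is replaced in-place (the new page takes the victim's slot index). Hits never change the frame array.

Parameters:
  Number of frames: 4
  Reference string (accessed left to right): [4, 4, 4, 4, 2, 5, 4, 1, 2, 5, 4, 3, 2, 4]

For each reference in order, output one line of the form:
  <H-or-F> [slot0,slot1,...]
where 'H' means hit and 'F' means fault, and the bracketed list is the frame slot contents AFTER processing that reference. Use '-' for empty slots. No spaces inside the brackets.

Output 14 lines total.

F [4,-,-,-]
H [4,-,-,-]
H [4,-,-,-]
H [4,-,-,-]
F [4,2,-,-]
F [4,2,5,-]
H [4,2,5,-]
F [4,2,5,1]
H [4,2,5,1]
H [4,2,5,1]
H [4,2,5,1]
F [4,2,5,3]
H [4,2,5,3]
H [4,2,5,3]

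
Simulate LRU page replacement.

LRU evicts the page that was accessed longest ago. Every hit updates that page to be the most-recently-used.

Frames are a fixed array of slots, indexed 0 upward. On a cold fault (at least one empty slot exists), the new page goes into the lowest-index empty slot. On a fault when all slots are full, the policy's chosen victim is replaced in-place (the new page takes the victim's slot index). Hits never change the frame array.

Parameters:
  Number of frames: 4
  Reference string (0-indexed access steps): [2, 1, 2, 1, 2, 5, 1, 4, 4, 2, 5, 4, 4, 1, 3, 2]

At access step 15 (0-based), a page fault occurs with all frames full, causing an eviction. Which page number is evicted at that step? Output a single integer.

Answer: 5

Derivation:
Step 0: ref 2 -> FAULT, frames=[2,-,-,-]
Step 1: ref 1 -> FAULT, frames=[2,1,-,-]
Step 2: ref 2 -> HIT, frames=[2,1,-,-]
Step 3: ref 1 -> HIT, frames=[2,1,-,-]
Step 4: ref 2 -> HIT, frames=[2,1,-,-]
Step 5: ref 5 -> FAULT, frames=[2,1,5,-]
Step 6: ref 1 -> HIT, frames=[2,1,5,-]
Step 7: ref 4 -> FAULT, frames=[2,1,5,4]
Step 8: ref 4 -> HIT, frames=[2,1,5,4]
Step 9: ref 2 -> HIT, frames=[2,1,5,4]
Step 10: ref 5 -> HIT, frames=[2,1,5,4]
Step 11: ref 4 -> HIT, frames=[2,1,5,4]
Step 12: ref 4 -> HIT, frames=[2,1,5,4]
Step 13: ref 1 -> HIT, frames=[2,1,5,4]
Step 14: ref 3 -> FAULT, evict 2, frames=[3,1,5,4]
Step 15: ref 2 -> FAULT, evict 5, frames=[3,1,2,4]
At step 15: evicted page 5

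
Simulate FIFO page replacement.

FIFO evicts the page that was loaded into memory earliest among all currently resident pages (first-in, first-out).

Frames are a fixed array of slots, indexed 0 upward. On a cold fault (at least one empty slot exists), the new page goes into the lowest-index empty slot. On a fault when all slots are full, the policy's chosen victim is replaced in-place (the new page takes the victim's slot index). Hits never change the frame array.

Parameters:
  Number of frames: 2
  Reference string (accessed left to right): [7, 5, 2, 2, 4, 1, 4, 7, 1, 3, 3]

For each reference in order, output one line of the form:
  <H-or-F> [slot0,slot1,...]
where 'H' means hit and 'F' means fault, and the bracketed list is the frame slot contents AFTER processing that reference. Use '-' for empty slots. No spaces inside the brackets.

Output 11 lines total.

F [7,-]
F [7,5]
F [2,5]
H [2,5]
F [2,4]
F [1,4]
H [1,4]
F [1,7]
H [1,7]
F [3,7]
H [3,7]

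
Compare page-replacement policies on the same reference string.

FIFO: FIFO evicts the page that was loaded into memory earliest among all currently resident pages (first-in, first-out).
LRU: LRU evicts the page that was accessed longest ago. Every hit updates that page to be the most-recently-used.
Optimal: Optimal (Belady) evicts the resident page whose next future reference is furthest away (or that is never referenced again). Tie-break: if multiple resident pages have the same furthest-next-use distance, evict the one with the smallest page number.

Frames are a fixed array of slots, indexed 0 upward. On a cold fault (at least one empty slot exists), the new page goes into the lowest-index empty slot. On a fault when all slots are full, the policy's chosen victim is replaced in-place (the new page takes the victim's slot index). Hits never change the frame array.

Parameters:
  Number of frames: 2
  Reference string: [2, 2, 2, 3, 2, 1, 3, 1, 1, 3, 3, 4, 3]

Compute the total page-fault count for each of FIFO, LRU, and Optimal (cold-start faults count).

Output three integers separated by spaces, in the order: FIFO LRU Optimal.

--- FIFO ---
  step 0: ref 2 -> FAULT, frames=[2,-] (faults so far: 1)
  step 1: ref 2 -> HIT, frames=[2,-] (faults so far: 1)
  step 2: ref 2 -> HIT, frames=[2,-] (faults so far: 1)
  step 3: ref 3 -> FAULT, frames=[2,3] (faults so far: 2)
  step 4: ref 2 -> HIT, frames=[2,3] (faults so far: 2)
  step 5: ref 1 -> FAULT, evict 2, frames=[1,3] (faults so far: 3)
  step 6: ref 3 -> HIT, frames=[1,3] (faults so far: 3)
  step 7: ref 1 -> HIT, frames=[1,3] (faults so far: 3)
  step 8: ref 1 -> HIT, frames=[1,3] (faults so far: 3)
  step 9: ref 3 -> HIT, frames=[1,3] (faults so far: 3)
  step 10: ref 3 -> HIT, frames=[1,3] (faults so far: 3)
  step 11: ref 4 -> FAULT, evict 3, frames=[1,4] (faults so far: 4)
  step 12: ref 3 -> FAULT, evict 1, frames=[3,4] (faults so far: 5)
  FIFO total faults: 5
--- LRU ---
  step 0: ref 2 -> FAULT, frames=[2,-] (faults so far: 1)
  step 1: ref 2 -> HIT, frames=[2,-] (faults so far: 1)
  step 2: ref 2 -> HIT, frames=[2,-] (faults so far: 1)
  step 3: ref 3 -> FAULT, frames=[2,3] (faults so far: 2)
  step 4: ref 2 -> HIT, frames=[2,3] (faults so far: 2)
  step 5: ref 1 -> FAULT, evict 3, frames=[2,1] (faults so far: 3)
  step 6: ref 3 -> FAULT, evict 2, frames=[3,1] (faults so far: 4)
  step 7: ref 1 -> HIT, frames=[3,1] (faults so far: 4)
  step 8: ref 1 -> HIT, frames=[3,1] (faults so far: 4)
  step 9: ref 3 -> HIT, frames=[3,1] (faults so far: 4)
  step 10: ref 3 -> HIT, frames=[3,1] (faults so far: 4)
  step 11: ref 4 -> FAULT, evict 1, frames=[3,4] (faults so far: 5)
  step 12: ref 3 -> HIT, frames=[3,4] (faults so far: 5)
  LRU total faults: 5
--- Optimal ---
  step 0: ref 2 -> FAULT, frames=[2,-] (faults so far: 1)
  step 1: ref 2 -> HIT, frames=[2,-] (faults so far: 1)
  step 2: ref 2 -> HIT, frames=[2,-] (faults so far: 1)
  step 3: ref 3 -> FAULT, frames=[2,3] (faults so far: 2)
  step 4: ref 2 -> HIT, frames=[2,3] (faults so far: 2)
  step 5: ref 1 -> FAULT, evict 2, frames=[1,3] (faults so far: 3)
  step 6: ref 3 -> HIT, frames=[1,3] (faults so far: 3)
  step 7: ref 1 -> HIT, frames=[1,3] (faults so far: 3)
  step 8: ref 1 -> HIT, frames=[1,3] (faults so far: 3)
  step 9: ref 3 -> HIT, frames=[1,3] (faults so far: 3)
  step 10: ref 3 -> HIT, frames=[1,3] (faults so far: 3)
  step 11: ref 4 -> FAULT, evict 1, frames=[4,3] (faults so far: 4)
  step 12: ref 3 -> HIT, frames=[4,3] (faults so far: 4)
  Optimal total faults: 4

Answer: 5 5 4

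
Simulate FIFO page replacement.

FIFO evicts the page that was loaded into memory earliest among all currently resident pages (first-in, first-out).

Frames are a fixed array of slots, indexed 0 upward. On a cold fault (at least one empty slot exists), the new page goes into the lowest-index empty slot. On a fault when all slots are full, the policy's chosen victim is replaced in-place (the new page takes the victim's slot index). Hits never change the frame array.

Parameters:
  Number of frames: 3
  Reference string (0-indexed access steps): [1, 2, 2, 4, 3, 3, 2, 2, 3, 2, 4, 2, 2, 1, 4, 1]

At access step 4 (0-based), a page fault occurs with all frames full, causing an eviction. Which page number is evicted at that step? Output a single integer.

Step 0: ref 1 -> FAULT, frames=[1,-,-]
Step 1: ref 2 -> FAULT, frames=[1,2,-]
Step 2: ref 2 -> HIT, frames=[1,2,-]
Step 3: ref 4 -> FAULT, frames=[1,2,4]
Step 4: ref 3 -> FAULT, evict 1, frames=[3,2,4]
At step 4: evicted page 1

Answer: 1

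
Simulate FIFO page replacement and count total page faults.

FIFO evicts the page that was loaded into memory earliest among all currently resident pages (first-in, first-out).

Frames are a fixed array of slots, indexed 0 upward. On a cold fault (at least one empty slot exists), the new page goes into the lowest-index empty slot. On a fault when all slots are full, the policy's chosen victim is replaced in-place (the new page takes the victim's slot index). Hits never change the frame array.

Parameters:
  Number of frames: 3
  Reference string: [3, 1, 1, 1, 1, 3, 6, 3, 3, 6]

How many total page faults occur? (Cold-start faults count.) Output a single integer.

Step 0: ref 3 → FAULT, frames=[3,-,-]
Step 1: ref 1 → FAULT, frames=[3,1,-]
Step 2: ref 1 → HIT, frames=[3,1,-]
Step 3: ref 1 → HIT, frames=[3,1,-]
Step 4: ref 1 → HIT, frames=[3,1,-]
Step 5: ref 3 → HIT, frames=[3,1,-]
Step 6: ref 6 → FAULT, frames=[3,1,6]
Step 7: ref 3 → HIT, frames=[3,1,6]
Step 8: ref 3 → HIT, frames=[3,1,6]
Step 9: ref 6 → HIT, frames=[3,1,6]
Total faults: 3

Answer: 3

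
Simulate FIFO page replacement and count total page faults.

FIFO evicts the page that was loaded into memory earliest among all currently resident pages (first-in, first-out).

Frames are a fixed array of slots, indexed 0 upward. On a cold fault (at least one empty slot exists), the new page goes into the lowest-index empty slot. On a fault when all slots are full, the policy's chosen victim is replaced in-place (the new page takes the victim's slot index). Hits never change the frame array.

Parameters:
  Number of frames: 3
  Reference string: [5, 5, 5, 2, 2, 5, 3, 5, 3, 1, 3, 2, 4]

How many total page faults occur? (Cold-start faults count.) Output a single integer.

Answer: 5

Derivation:
Step 0: ref 5 → FAULT, frames=[5,-,-]
Step 1: ref 5 → HIT, frames=[5,-,-]
Step 2: ref 5 → HIT, frames=[5,-,-]
Step 3: ref 2 → FAULT, frames=[5,2,-]
Step 4: ref 2 → HIT, frames=[5,2,-]
Step 5: ref 5 → HIT, frames=[5,2,-]
Step 6: ref 3 → FAULT, frames=[5,2,3]
Step 7: ref 5 → HIT, frames=[5,2,3]
Step 8: ref 3 → HIT, frames=[5,2,3]
Step 9: ref 1 → FAULT (evict 5), frames=[1,2,3]
Step 10: ref 3 → HIT, frames=[1,2,3]
Step 11: ref 2 → HIT, frames=[1,2,3]
Step 12: ref 4 → FAULT (evict 2), frames=[1,4,3]
Total faults: 5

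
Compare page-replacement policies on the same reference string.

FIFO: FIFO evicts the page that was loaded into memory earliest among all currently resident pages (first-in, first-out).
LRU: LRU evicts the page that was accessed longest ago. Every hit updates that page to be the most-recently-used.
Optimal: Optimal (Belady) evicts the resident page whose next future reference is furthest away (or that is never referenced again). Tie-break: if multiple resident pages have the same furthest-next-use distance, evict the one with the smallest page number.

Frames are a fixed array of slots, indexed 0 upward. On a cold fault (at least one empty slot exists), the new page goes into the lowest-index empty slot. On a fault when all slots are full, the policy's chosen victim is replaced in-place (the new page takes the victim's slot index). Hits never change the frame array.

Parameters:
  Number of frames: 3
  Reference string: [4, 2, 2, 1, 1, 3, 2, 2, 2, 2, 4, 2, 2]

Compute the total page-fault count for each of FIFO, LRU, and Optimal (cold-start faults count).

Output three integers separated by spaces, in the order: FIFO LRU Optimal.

Answer: 6 5 4

Derivation:
--- FIFO ---
  step 0: ref 4 -> FAULT, frames=[4,-,-] (faults so far: 1)
  step 1: ref 2 -> FAULT, frames=[4,2,-] (faults so far: 2)
  step 2: ref 2 -> HIT, frames=[4,2,-] (faults so far: 2)
  step 3: ref 1 -> FAULT, frames=[4,2,1] (faults so far: 3)
  step 4: ref 1 -> HIT, frames=[4,2,1] (faults so far: 3)
  step 5: ref 3 -> FAULT, evict 4, frames=[3,2,1] (faults so far: 4)
  step 6: ref 2 -> HIT, frames=[3,2,1] (faults so far: 4)
  step 7: ref 2 -> HIT, frames=[3,2,1] (faults so far: 4)
  step 8: ref 2 -> HIT, frames=[3,2,1] (faults so far: 4)
  step 9: ref 2 -> HIT, frames=[3,2,1] (faults so far: 4)
  step 10: ref 4 -> FAULT, evict 2, frames=[3,4,1] (faults so far: 5)
  step 11: ref 2 -> FAULT, evict 1, frames=[3,4,2] (faults so far: 6)
  step 12: ref 2 -> HIT, frames=[3,4,2] (faults so far: 6)
  FIFO total faults: 6
--- LRU ---
  step 0: ref 4 -> FAULT, frames=[4,-,-] (faults so far: 1)
  step 1: ref 2 -> FAULT, frames=[4,2,-] (faults so far: 2)
  step 2: ref 2 -> HIT, frames=[4,2,-] (faults so far: 2)
  step 3: ref 1 -> FAULT, frames=[4,2,1] (faults so far: 3)
  step 4: ref 1 -> HIT, frames=[4,2,1] (faults so far: 3)
  step 5: ref 3 -> FAULT, evict 4, frames=[3,2,1] (faults so far: 4)
  step 6: ref 2 -> HIT, frames=[3,2,1] (faults so far: 4)
  step 7: ref 2 -> HIT, frames=[3,2,1] (faults so far: 4)
  step 8: ref 2 -> HIT, frames=[3,2,1] (faults so far: 4)
  step 9: ref 2 -> HIT, frames=[3,2,1] (faults so far: 4)
  step 10: ref 4 -> FAULT, evict 1, frames=[3,2,4] (faults so far: 5)
  step 11: ref 2 -> HIT, frames=[3,2,4] (faults so far: 5)
  step 12: ref 2 -> HIT, frames=[3,2,4] (faults so far: 5)
  LRU total faults: 5
--- Optimal ---
  step 0: ref 4 -> FAULT, frames=[4,-,-] (faults so far: 1)
  step 1: ref 2 -> FAULT, frames=[4,2,-] (faults so far: 2)
  step 2: ref 2 -> HIT, frames=[4,2,-] (faults so far: 2)
  step 3: ref 1 -> FAULT, frames=[4,2,1] (faults so far: 3)
  step 4: ref 1 -> HIT, frames=[4,2,1] (faults so far: 3)
  step 5: ref 3 -> FAULT, evict 1, frames=[4,2,3] (faults so far: 4)
  step 6: ref 2 -> HIT, frames=[4,2,3] (faults so far: 4)
  step 7: ref 2 -> HIT, frames=[4,2,3] (faults so far: 4)
  step 8: ref 2 -> HIT, frames=[4,2,3] (faults so far: 4)
  step 9: ref 2 -> HIT, frames=[4,2,3] (faults so far: 4)
  step 10: ref 4 -> HIT, frames=[4,2,3] (faults so far: 4)
  step 11: ref 2 -> HIT, frames=[4,2,3] (faults so far: 4)
  step 12: ref 2 -> HIT, frames=[4,2,3] (faults so far: 4)
  Optimal total faults: 4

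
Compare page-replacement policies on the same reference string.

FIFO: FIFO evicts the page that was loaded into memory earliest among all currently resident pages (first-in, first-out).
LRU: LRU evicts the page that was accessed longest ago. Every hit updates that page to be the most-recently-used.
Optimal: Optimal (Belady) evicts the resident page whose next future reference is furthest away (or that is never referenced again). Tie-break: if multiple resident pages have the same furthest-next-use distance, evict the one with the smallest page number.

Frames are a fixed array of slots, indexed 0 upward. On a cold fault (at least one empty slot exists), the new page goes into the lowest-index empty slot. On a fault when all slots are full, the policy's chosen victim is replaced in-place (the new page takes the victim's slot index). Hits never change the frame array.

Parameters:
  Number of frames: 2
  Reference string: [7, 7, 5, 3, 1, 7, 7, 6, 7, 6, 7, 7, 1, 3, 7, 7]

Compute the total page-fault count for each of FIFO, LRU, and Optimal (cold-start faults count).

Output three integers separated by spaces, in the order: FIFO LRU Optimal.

Answer: 9 9 7

Derivation:
--- FIFO ---
  step 0: ref 7 -> FAULT, frames=[7,-] (faults so far: 1)
  step 1: ref 7 -> HIT, frames=[7,-] (faults so far: 1)
  step 2: ref 5 -> FAULT, frames=[7,5] (faults so far: 2)
  step 3: ref 3 -> FAULT, evict 7, frames=[3,5] (faults so far: 3)
  step 4: ref 1 -> FAULT, evict 5, frames=[3,1] (faults so far: 4)
  step 5: ref 7 -> FAULT, evict 3, frames=[7,1] (faults so far: 5)
  step 6: ref 7 -> HIT, frames=[7,1] (faults so far: 5)
  step 7: ref 6 -> FAULT, evict 1, frames=[7,6] (faults so far: 6)
  step 8: ref 7 -> HIT, frames=[7,6] (faults so far: 6)
  step 9: ref 6 -> HIT, frames=[7,6] (faults so far: 6)
  step 10: ref 7 -> HIT, frames=[7,6] (faults so far: 6)
  step 11: ref 7 -> HIT, frames=[7,6] (faults so far: 6)
  step 12: ref 1 -> FAULT, evict 7, frames=[1,6] (faults so far: 7)
  step 13: ref 3 -> FAULT, evict 6, frames=[1,3] (faults so far: 8)
  step 14: ref 7 -> FAULT, evict 1, frames=[7,3] (faults so far: 9)
  step 15: ref 7 -> HIT, frames=[7,3] (faults so far: 9)
  FIFO total faults: 9
--- LRU ---
  step 0: ref 7 -> FAULT, frames=[7,-] (faults so far: 1)
  step 1: ref 7 -> HIT, frames=[7,-] (faults so far: 1)
  step 2: ref 5 -> FAULT, frames=[7,5] (faults so far: 2)
  step 3: ref 3 -> FAULT, evict 7, frames=[3,5] (faults so far: 3)
  step 4: ref 1 -> FAULT, evict 5, frames=[3,1] (faults so far: 4)
  step 5: ref 7 -> FAULT, evict 3, frames=[7,1] (faults so far: 5)
  step 6: ref 7 -> HIT, frames=[7,1] (faults so far: 5)
  step 7: ref 6 -> FAULT, evict 1, frames=[7,6] (faults so far: 6)
  step 8: ref 7 -> HIT, frames=[7,6] (faults so far: 6)
  step 9: ref 6 -> HIT, frames=[7,6] (faults so far: 6)
  step 10: ref 7 -> HIT, frames=[7,6] (faults so far: 6)
  step 11: ref 7 -> HIT, frames=[7,6] (faults so far: 6)
  step 12: ref 1 -> FAULT, evict 6, frames=[7,1] (faults so far: 7)
  step 13: ref 3 -> FAULT, evict 7, frames=[3,1] (faults so far: 8)
  step 14: ref 7 -> FAULT, evict 1, frames=[3,7] (faults so far: 9)
  step 15: ref 7 -> HIT, frames=[3,7] (faults so far: 9)
  LRU total faults: 9
--- Optimal ---
  step 0: ref 7 -> FAULT, frames=[7,-] (faults so far: 1)
  step 1: ref 7 -> HIT, frames=[7,-] (faults so far: 1)
  step 2: ref 5 -> FAULT, frames=[7,5] (faults so far: 2)
  step 3: ref 3 -> FAULT, evict 5, frames=[7,3] (faults so far: 3)
  step 4: ref 1 -> FAULT, evict 3, frames=[7,1] (faults so far: 4)
  step 5: ref 7 -> HIT, frames=[7,1] (faults so far: 4)
  step 6: ref 7 -> HIT, frames=[7,1] (faults so far: 4)
  step 7: ref 6 -> FAULT, evict 1, frames=[7,6] (faults so far: 5)
  step 8: ref 7 -> HIT, frames=[7,6] (faults so far: 5)
  step 9: ref 6 -> HIT, frames=[7,6] (faults so far: 5)
  step 10: ref 7 -> HIT, frames=[7,6] (faults so far: 5)
  step 11: ref 7 -> HIT, frames=[7,6] (faults so far: 5)
  step 12: ref 1 -> FAULT, evict 6, frames=[7,1] (faults so far: 6)
  step 13: ref 3 -> FAULT, evict 1, frames=[7,3] (faults so far: 7)
  step 14: ref 7 -> HIT, frames=[7,3] (faults so far: 7)
  step 15: ref 7 -> HIT, frames=[7,3] (faults so far: 7)
  Optimal total faults: 7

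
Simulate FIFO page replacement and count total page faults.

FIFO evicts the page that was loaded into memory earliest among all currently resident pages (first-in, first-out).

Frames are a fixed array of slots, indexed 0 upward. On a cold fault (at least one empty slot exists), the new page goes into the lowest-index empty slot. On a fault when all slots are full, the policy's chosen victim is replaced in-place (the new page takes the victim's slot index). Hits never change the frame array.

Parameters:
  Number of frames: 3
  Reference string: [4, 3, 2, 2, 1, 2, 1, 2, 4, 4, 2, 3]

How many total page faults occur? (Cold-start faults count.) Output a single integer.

Step 0: ref 4 → FAULT, frames=[4,-,-]
Step 1: ref 3 → FAULT, frames=[4,3,-]
Step 2: ref 2 → FAULT, frames=[4,3,2]
Step 3: ref 2 → HIT, frames=[4,3,2]
Step 4: ref 1 → FAULT (evict 4), frames=[1,3,2]
Step 5: ref 2 → HIT, frames=[1,3,2]
Step 6: ref 1 → HIT, frames=[1,3,2]
Step 7: ref 2 → HIT, frames=[1,3,2]
Step 8: ref 4 → FAULT (evict 3), frames=[1,4,2]
Step 9: ref 4 → HIT, frames=[1,4,2]
Step 10: ref 2 → HIT, frames=[1,4,2]
Step 11: ref 3 → FAULT (evict 2), frames=[1,4,3]
Total faults: 6

Answer: 6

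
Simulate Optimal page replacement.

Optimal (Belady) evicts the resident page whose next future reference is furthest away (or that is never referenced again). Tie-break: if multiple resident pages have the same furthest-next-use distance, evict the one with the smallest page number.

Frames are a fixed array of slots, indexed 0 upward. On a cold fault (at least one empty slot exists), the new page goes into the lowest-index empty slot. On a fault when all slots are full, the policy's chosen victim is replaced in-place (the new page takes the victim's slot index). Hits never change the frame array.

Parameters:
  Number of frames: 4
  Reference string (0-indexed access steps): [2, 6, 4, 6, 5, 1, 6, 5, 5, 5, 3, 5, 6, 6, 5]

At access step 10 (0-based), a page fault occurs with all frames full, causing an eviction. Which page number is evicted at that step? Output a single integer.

Step 0: ref 2 -> FAULT, frames=[2,-,-,-]
Step 1: ref 6 -> FAULT, frames=[2,6,-,-]
Step 2: ref 4 -> FAULT, frames=[2,6,4,-]
Step 3: ref 6 -> HIT, frames=[2,6,4,-]
Step 4: ref 5 -> FAULT, frames=[2,6,4,5]
Step 5: ref 1 -> FAULT, evict 2, frames=[1,6,4,5]
Step 6: ref 6 -> HIT, frames=[1,6,4,5]
Step 7: ref 5 -> HIT, frames=[1,6,4,5]
Step 8: ref 5 -> HIT, frames=[1,6,4,5]
Step 9: ref 5 -> HIT, frames=[1,6,4,5]
Step 10: ref 3 -> FAULT, evict 1, frames=[3,6,4,5]
At step 10: evicted page 1

Answer: 1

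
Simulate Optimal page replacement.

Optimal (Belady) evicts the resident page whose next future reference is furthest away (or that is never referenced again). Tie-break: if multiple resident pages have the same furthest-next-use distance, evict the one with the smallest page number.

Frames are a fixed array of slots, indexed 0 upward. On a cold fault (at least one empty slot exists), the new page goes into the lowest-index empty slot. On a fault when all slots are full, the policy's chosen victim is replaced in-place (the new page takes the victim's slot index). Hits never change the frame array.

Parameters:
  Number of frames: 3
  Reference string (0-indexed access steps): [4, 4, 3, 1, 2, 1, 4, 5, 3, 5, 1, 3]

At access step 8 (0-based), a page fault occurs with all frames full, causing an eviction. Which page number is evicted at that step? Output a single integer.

Answer: 4

Derivation:
Step 0: ref 4 -> FAULT, frames=[4,-,-]
Step 1: ref 4 -> HIT, frames=[4,-,-]
Step 2: ref 3 -> FAULT, frames=[4,3,-]
Step 3: ref 1 -> FAULT, frames=[4,3,1]
Step 4: ref 2 -> FAULT, evict 3, frames=[4,2,1]
Step 5: ref 1 -> HIT, frames=[4,2,1]
Step 6: ref 4 -> HIT, frames=[4,2,1]
Step 7: ref 5 -> FAULT, evict 2, frames=[4,5,1]
Step 8: ref 3 -> FAULT, evict 4, frames=[3,5,1]
At step 8: evicted page 4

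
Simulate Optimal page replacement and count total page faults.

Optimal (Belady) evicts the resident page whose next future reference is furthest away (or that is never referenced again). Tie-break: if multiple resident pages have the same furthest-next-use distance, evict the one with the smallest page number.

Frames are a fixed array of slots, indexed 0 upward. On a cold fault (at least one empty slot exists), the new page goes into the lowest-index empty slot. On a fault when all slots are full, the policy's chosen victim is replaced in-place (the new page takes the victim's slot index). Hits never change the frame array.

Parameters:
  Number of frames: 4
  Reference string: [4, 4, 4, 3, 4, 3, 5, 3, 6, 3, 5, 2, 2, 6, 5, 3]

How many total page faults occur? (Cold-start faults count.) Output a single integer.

Step 0: ref 4 → FAULT, frames=[4,-,-,-]
Step 1: ref 4 → HIT, frames=[4,-,-,-]
Step 2: ref 4 → HIT, frames=[4,-,-,-]
Step 3: ref 3 → FAULT, frames=[4,3,-,-]
Step 4: ref 4 → HIT, frames=[4,3,-,-]
Step 5: ref 3 → HIT, frames=[4,3,-,-]
Step 6: ref 5 → FAULT, frames=[4,3,5,-]
Step 7: ref 3 → HIT, frames=[4,3,5,-]
Step 8: ref 6 → FAULT, frames=[4,3,5,6]
Step 9: ref 3 → HIT, frames=[4,3,5,6]
Step 10: ref 5 → HIT, frames=[4,3,5,6]
Step 11: ref 2 → FAULT (evict 4), frames=[2,3,5,6]
Step 12: ref 2 → HIT, frames=[2,3,5,6]
Step 13: ref 6 → HIT, frames=[2,3,5,6]
Step 14: ref 5 → HIT, frames=[2,3,5,6]
Step 15: ref 3 → HIT, frames=[2,3,5,6]
Total faults: 5

Answer: 5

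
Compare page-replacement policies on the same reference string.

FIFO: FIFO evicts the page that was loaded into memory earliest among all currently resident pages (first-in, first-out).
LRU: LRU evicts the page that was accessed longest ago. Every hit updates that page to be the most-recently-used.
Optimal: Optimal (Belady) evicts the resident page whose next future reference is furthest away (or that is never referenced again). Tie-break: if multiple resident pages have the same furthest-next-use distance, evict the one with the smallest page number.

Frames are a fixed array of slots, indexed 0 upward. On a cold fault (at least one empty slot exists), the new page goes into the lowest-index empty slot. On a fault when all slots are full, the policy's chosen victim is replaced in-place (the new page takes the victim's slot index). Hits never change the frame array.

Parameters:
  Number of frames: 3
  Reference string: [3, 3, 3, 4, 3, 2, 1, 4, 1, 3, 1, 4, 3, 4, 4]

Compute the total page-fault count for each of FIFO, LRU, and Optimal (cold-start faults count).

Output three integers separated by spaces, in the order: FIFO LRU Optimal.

Answer: 6 6 4

Derivation:
--- FIFO ---
  step 0: ref 3 -> FAULT, frames=[3,-,-] (faults so far: 1)
  step 1: ref 3 -> HIT, frames=[3,-,-] (faults so far: 1)
  step 2: ref 3 -> HIT, frames=[3,-,-] (faults so far: 1)
  step 3: ref 4 -> FAULT, frames=[3,4,-] (faults so far: 2)
  step 4: ref 3 -> HIT, frames=[3,4,-] (faults so far: 2)
  step 5: ref 2 -> FAULT, frames=[3,4,2] (faults so far: 3)
  step 6: ref 1 -> FAULT, evict 3, frames=[1,4,2] (faults so far: 4)
  step 7: ref 4 -> HIT, frames=[1,4,2] (faults so far: 4)
  step 8: ref 1 -> HIT, frames=[1,4,2] (faults so far: 4)
  step 9: ref 3 -> FAULT, evict 4, frames=[1,3,2] (faults so far: 5)
  step 10: ref 1 -> HIT, frames=[1,3,2] (faults so far: 5)
  step 11: ref 4 -> FAULT, evict 2, frames=[1,3,4] (faults so far: 6)
  step 12: ref 3 -> HIT, frames=[1,3,4] (faults so far: 6)
  step 13: ref 4 -> HIT, frames=[1,3,4] (faults so far: 6)
  step 14: ref 4 -> HIT, frames=[1,3,4] (faults so far: 6)
  FIFO total faults: 6
--- LRU ---
  step 0: ref 3 -> FAULT, frames=[3,-,-] (faults so far: 1)
  step 1: ref 3 -> HIT, frames=[3,-,-] (faults so far: 1)
  step 2: ref 3 -> HIT, frames=[3,-,-] (faults so far: 1)
  step 3: ref 4 -> FAULT, frames=[3,4,-] (faults so far: 2)
  step 4: ref 3 -> HIT, frames=[3,4,-] (faults so far: 2)
  step 5: ref 2 -> FAULT, frames=[3,4,2] (faults so far: 3)
  step 6: ref 1 -> FAULT, evict 4, frames=[3,1,2] (faults so far: 4)
  step 7: ref 4 -> FAULT, evict 3, frames=[4,1,2] (faults so far: 5)
  step 8: ref 1 -> HIT, frames=[4,1,2] (faults so far: 5)
  step 9: ref 3 -> FAULT, evict 2, frames=[4,1,3] (faults so far: 6)
  step 10: ref 1 -> HIT, frames=[4,1,3] (faults so far: 6)
  step 11: ref 4 -> HIT, frames=[4,1,3] (faults so far: 6)
  step 12: ref 3 -> HIT, frames=[4,1,3] (faults so far: 6)
  step 13: ref 4 -> HIT, frames=[4,1,3] (faults so far: 6)
  step 14: ref 4 -> HIT, frames=[4,1,3] (faults so far: 6)
  LRU total faults: 6
--- Optimal ---
  step 0: ref 3 -> FAULT, frames=[3,-,-] (faults so far: 1)
  step 1: ref 3 -> HIT, frames=[3,-,-] (faults so far: 1)
  step 2: ref 3 -> HIT, frames=[3,-,-] (faults so far: 1)
  step 3: ref 4 -> FAULT, frames=[3,4,-] (faults so far: 2)
  step 4: ref 3 -> HIT, frames=[3,4,-] (faults so far: 2)
  step 5: ref 2 -> FAULT, frames=[3,4,2] (faults so far: 3)
  step 6: ref 1 -> FAULT, evict 2, frames=[3,4,1] (faults so far: 4)
  step 7: ref 4 -> HIT, frames=[3,4,1] (faults so far: 4)
  step 8: ref 1 -> HIT, frames=[3,4,1] (faults so far: 4)
  step 9: ref 3 -> HIT, frames=[3,4,1] (faults so far: 4)
  step 10: ref 1 -> HIT, frames=[3,4,1] (faults so far: 4)
  step 11: ref 4 -> HIT, frames=[3,4,1] (faults so far: 4)
  step 12: ref 3 -> HIT, frames=[3,4,1] (faults so far: 4)
  step 13: ref 4 -> HIT, frames=[3,4,1] (faults so far: 4)
  step 14: ref 4 -> HIT, frames=[3,4,1] (faults so far: 4)
  Optimal total faults: 4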